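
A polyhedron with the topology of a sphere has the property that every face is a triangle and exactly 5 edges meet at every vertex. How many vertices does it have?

12

Each face has 3 edges and each edge borders two faces, so 2E = 3F.
Each vertex has degree 5, so 5V = 2E and hence V = 3F/5.
Euler: V − E + F = 2 ⇒ (3F/5) − (3F/2) + F = 2.
Multiply by 10: (6 − 15 + 10)F = 20, i.e. 1F = 20.
So F = 20, E = 3·20/2 = 30, V = 3·20/5 = 12.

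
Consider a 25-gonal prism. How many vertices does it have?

50

A prism on an n-gon has two n-gon bases and n rectangular sides: V = 2·25 = 50, E = 3·25 = 75, F = 25 + 2 = 27.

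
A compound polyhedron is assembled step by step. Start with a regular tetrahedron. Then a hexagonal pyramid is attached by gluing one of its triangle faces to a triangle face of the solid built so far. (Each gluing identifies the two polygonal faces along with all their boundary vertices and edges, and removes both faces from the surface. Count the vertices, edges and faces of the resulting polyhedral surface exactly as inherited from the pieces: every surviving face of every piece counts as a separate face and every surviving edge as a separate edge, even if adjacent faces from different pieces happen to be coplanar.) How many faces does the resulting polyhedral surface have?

A regular tetrahedron: V=4, E=6, F=4.
Attach a hexagonal pyramid (V=7, E=12, F=7) along a 3-gon: merge 3 vertices and 3 edges, delete both glued faces → V=8, E=15, F=9.
Check: V − E + F = 8 − 15 + 9 = 2.

9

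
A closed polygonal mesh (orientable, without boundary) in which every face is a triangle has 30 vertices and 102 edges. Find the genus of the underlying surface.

Every face is a triangle and each edge borders two faces, so 3F = 2·102, giving F = 68.
χ = V − E + F = 30 − 102 + 68 = -4.
For a closed orientable surface χ = 2 − 2g, so g = (2 − (-4))/2 = 3.

3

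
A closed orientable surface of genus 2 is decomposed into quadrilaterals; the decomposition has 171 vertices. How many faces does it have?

173

χ = 2 − 2·2 = -2, and every face is a square so 4F = 2E.
V − E + F = -2 with E = 4F/2 gives 171 − (4/2 − 1)·F = -2, so F = 173 and E = 346.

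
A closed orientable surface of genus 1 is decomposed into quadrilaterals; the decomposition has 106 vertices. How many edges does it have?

χ = 2 − 2·1 = 0, and every face is a square so 4F = 2E.
V − E + F = 0 with E = 4F/2 gives 106 − (4/2 − 1)·F = 0, so F = 106 and E = 212.

212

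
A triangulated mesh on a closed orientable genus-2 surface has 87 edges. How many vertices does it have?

χ = 2 − 2·2 = -2, and every face is a triangle so 3F = 2E.
F = 2E/3 = 58. Then V = -2 + E − F = -2 + 87 − 58 = 27.

27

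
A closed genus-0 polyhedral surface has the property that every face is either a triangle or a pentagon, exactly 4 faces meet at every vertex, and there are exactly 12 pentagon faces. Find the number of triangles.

Let x be the number of triangles; then F = 12 + x.
Edge–face incidences: 2E = 5·12 + 3·x = 60 + 3x.
Every vertex has degree 4, so 4V = 2E.
Euler: V − E + F = 2 ⇒ (2E)/4 − E + (12 + x) = 2.
Multiply by 8: 2·(2E) − 4·(2E) + 8·(12 + x) = 16, i.e. 96 + 8x − 2·(60 + 3x) = 16.
Collecting terms: 2x − 24 = 16, so 2x = 40, so x = 20.
Then 2E = 60 + 3·20 = 120, so E = 60, V = 2E/4 = 30, F = 12 + 20 = 32.

20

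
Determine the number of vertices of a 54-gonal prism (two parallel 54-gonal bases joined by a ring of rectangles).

A prism on an n-gon has two n-gon bases and n rectangular sides: V = 2·54 = 108, E = 3·54 = 162, F = 54 + 2 = 56.

108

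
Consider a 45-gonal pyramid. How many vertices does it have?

46

A pyramid on an n-gon base has one n-gon and n triangles: V = 45 + 1 = 46, E = 2·45 = 90, F = 45 + 1 = 46.
Check: V − E + F = 46 − 90 + 46 = 2.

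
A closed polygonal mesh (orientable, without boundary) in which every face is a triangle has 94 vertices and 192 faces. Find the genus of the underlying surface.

Every face is a triangle, so 2E = 3·192 = 576, giving E = 288.
χ = V − E + F = 94 − 288 + 192 = -2.
For a closed orientable surface χ = 2 − 2g, so g = (2 − (-2))/2 = 2.

2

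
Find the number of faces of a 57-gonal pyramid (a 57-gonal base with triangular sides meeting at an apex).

58

A pyramid on an n-gon base has one n-gon and n triangles: V = 57 + 1 = 58, E = 2·57 = 114, F = 57 + 1 = 58.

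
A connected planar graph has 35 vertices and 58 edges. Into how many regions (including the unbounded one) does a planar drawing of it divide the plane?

Euler's formula for a connected plane graph: V − E + F = 2, so F = 2 − 35 + 58 = 25.

25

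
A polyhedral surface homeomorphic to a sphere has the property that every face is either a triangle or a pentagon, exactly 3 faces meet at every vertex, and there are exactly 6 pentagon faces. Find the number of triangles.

Let x be the number of triangles; then F = 6 + x.
Edge–face incidences: 2E = 5·6 + 3·x = 30 + 3x.
Every vertex has degree 3, so 3V = 2E.
Euler: V − E + F = 2 ⇒ (2E)/3 − E + (6 + x) = 2.
Multiply by 6: 2·(2E) − 3·(2E) + 6·(6 + x) = 12, i.e. 36 + 6x − (30 + 3x) = 12.
Collecting terms: 3x + 6 = 12, so 3x = 6, so x = 2.
Then 2E = 30 + 3·2 = 36, so E = 18, V = 2E/3 = 12, F = 6 + 2 = 8.

2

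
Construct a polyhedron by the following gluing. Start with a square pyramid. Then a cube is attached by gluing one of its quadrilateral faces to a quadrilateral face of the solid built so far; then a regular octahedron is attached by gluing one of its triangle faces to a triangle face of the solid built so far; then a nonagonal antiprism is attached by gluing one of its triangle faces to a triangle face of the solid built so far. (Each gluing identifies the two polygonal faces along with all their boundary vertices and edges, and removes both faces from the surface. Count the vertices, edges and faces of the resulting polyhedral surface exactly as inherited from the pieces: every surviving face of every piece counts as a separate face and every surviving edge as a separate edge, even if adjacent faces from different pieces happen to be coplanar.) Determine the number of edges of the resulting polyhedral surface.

A square pyramid: V=5, E=8, F=5.
Attach a cube (V=8, E=12, F=6) along a 4-gon: merge 4 vertices and 4 edges, delete both glued faces → V=9, E=16, F=9.
Attach a regular octahedron (V=6, E=12, F=8) along a 3-gon: merge 3 vertices and 3 edges, delete both glued faces → V=12, E=25, F=15.
Attach a nonagonal antiprism (V=18, E=36, F=20) along a 3-gon: merge 3 vertices and 3 edges, delete both glued faces → V=27, E=58, F=33.
Check: V − E + F = 27 − 58 + 33 = 2.

58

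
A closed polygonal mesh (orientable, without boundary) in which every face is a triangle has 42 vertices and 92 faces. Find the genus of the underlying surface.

Every face is a triangle, so 2E = 3·92 = 276, giving E = 138.
χ = V − E + F = 42 − 138 + 92 = -4.
For a closed orientable surface χ = 2 − 2g, so g = (2 − (-4))/2 = 3.

3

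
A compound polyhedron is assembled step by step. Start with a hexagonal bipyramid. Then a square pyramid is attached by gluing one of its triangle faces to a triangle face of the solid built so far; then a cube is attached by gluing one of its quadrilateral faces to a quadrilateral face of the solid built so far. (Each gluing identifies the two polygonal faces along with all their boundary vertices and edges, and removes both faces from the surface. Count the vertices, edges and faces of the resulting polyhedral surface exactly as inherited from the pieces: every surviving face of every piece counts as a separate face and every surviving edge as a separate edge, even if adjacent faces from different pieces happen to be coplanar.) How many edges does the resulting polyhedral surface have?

31

A hexagonal bipyramid: V=8, E=18, F=12.
Attach a square pyramid (V=5, E=8, F=5) along a 3-gon: merge 3 vertices and 3 edges, delete both glued faces → V=10, E=23, F=15.
Attach a cube (V=8, E=12, F=6) along a 4-gon: merge 4 vertices and 4 edges, delete both glued faces → V=14, E=31, F=19.
Check: V − E + F = 14 − 31 + 19 = 2.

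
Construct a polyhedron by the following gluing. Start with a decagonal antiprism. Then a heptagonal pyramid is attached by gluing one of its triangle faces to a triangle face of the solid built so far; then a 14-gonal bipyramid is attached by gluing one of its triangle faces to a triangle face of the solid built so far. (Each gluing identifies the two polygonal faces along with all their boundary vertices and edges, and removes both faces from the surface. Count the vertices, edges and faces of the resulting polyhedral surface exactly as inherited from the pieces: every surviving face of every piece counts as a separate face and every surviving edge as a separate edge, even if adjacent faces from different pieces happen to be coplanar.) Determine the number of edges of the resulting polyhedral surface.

A decagonal antiprism: V=20, E=40, F=22.
Attach a heptagonal pyramid (V=8, E=14, F=8) along a 3-gon: merge 3 vertices and 3 edges, delete both glued faces → V=25, E=51, F=28.
Attach a 14-gonal bipyramid (V=16, E=42, F=28) along a 3-gon: merge 3 vertices and 3 edges, delete both glued faces → V=38, E=90, F=54.
Check: V − E + F = 38 − 90 + 54 = 2.

90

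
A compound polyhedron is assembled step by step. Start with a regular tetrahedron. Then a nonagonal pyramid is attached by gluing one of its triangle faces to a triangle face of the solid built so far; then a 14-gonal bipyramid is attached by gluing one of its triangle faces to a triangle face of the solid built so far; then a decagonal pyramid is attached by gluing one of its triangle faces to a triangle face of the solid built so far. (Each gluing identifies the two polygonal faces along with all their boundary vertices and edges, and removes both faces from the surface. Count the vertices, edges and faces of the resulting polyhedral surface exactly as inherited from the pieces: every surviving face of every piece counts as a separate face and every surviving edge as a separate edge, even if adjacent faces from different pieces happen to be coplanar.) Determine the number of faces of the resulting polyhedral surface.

A regular tetrahedron: V=4, E=6, F=4.
Attach a nonagonal pyramid (V=10, E=18, F=10) along a 3-gon: merge 3 vertices and 3 edges, delete both glued faces → V=11, E=21, F=12.
Attach a 14-gonal bipyramid (V=16, E=42, F=28) along a 3-gon: merge 3 vertices and 3 edges, delete both glued faces → V=24, E=60, F=38.
Attach a decagonal pyramid (V=11, E=20, F=11) along a 3-gon: merge 3 vertices and 3 edges, delete both glued faces → V=32, E=77, F=47.
Check: V − E + F = 32 − 77 + 47 = 2.

47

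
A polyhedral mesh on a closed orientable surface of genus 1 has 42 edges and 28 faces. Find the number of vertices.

14

For a closed orientable surface of genus 1, χ = 2 − 2·1 = 0.
V = 0 + E − F = 0 + 42 − 28 = 14.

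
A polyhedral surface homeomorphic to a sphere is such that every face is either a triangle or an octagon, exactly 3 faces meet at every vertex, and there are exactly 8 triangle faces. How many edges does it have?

Let x be the number of octagons; then F = 8 + x.
Edge–face incidences: 2E = 3·8 + 8·x = 24 + 8x.
Every vertex has degree 3, so 3V = 2E.
Euler: V − E + F = 2 ⇒ (2E)/3 − E + (8 + x) = 2.
Multiply by 6: 2·(2E) − 3·(2E) + 6·(8 + x) = 12, i.e. 48 + 6x − (24 + 8x) = 12.
Collecting terms: −2x + 24 = 12, so −2x = −12, so x = 6.
Then 2E = 24 + 8·6 = 72, so E = 36, V = 2E/3 = 24, F = 8 + 6 = 14.

36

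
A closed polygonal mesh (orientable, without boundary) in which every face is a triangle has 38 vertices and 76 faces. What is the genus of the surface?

1

Every face is a triangle, so 2E = 3·76 = 228, giving E = 114.
χ = V − E + F = 38 − 114 + 76 = 0.
For a closed orientable surface χ = 2 − 2g, so g = (2 − (0))/2 = 1.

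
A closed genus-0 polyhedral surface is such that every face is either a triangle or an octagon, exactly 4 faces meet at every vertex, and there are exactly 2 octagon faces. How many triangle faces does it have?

16

Let x be the number of triangles; then F = 2 + x.
Edge–face incidences: 2E = 8·2 + 3·x = 16 + 3x.
Every vertex has degree 4, so 4V = 2E.
Euler: V − E + F = 2 ⇒ (2E)/4 − E + (2 + x) = 2.
Multiply by 8: 2·(2E) − 4·(2E) + 8·(2 + x) = 16, i.e. 16 + 8x − 2·(16 + 3x) = 16.
Collecting terms: 2x − 16 = 16, so 2x = 32, so x = 16.
Then 2E = 16 + 3·16 = 64, so E = 32, V = 2E/4 = 16, F = 2 + 16 = 18.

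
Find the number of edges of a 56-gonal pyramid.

112

A pyramid on an n-gon base has one n-gon and n triangles: V = 56 + 1 = 57, E = 2·56 = 112, F = 56 + 1 = 57.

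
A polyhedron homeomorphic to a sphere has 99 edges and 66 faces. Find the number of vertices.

Here V − E + F = 2.
V = 2 + E − F = 2 + 99 − 66 = 35.

35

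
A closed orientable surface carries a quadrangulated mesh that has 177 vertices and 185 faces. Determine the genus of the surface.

Every face is a square, so 2E = 4·185 = 740, giving E = 370.
χ = V − E + F = 177 − 370 + 185 = -8.
For a closed orientable surface χ = 2 − 2g, so g = (2 − (-8))/2 = 5.

5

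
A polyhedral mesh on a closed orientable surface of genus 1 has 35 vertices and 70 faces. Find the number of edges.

105

For a closed orientable surface of genus 1, χ = 2 − 2·1 = 0.
E = V + F − (0) = 35 + 70 − (0) = 105.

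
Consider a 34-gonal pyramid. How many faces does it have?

A pyramid on an n-gon base has one n-gon and n triangles: V = 34 + 1 = 35, E = 2·34 = 68, F = 34 + 1 = 35.

35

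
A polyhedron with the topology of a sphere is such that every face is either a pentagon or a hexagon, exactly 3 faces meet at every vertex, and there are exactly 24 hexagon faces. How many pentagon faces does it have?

12

Let x be the number of pentagons; then F = 24 + x.
Edge–face incidences: 2E = 6·24 + 5·x = 144 + 5x.
Every vertex has degree 3, so 3V = 2E.
Euler: V − E + F = 2 ⇒ (2E)/3 − E + (24 + x) = 2.
Multiply by 6: 2·(2E) − 3·(2E) + 6·(24 + x) = 12, i.e. 144 + 6x − (144 + 5x) = 12.
Collecting terms: x = 12.
Then 2E = 144 + 5·12 = 204, so E = 102, V = 2E/3 = 68, F = 24 + 12 = 36.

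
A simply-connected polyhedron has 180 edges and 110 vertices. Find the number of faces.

Here V − E + F = 2.
F = 2 − V + E = 2 − 110 + 180 = 72.

72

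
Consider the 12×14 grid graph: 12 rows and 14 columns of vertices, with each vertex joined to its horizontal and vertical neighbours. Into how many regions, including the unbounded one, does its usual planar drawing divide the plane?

The grid has V = 12·14 = 168 vertices and E = 12·13 + 14·11 = 310 edges.
F = 2 − V + E = 2 − 168 + 310 = 144.

144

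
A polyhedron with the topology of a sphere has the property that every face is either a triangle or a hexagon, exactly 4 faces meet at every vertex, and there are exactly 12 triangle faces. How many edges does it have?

Let x be the number of hexagons; then F = 12 + x.
Edge–face incidences: 2E = 3·12 + 6·x = 36 + 6x.
Every vertex has degree 4, so 4V = 2E.
Euler: V − E + F = 2 ⇒ (2E)/4 − E + (12 + x) = 2.
Multiply by 8: 2·(2E) − 4·(2E) + 8·(12 + x) = 16, i.e. 96 + 8x − 2·(36 + 6x) = 16.
Collecting terms: −4x + 24 = 16, so −4x = −8, so x = 2.
Then 2E = 36 + 6·2 = 48, so E = 24, V = 2E/4 = 12, F = 12 + 2 = 14.

24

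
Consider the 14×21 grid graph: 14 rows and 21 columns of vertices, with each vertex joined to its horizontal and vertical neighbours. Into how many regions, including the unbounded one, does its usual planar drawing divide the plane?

261

The grid has V = 14·21 = 294 vertices and E = 14·20 + 21·13 = 553 edges.
F = 2 − V + E = 2 − 294 + 553 = 261.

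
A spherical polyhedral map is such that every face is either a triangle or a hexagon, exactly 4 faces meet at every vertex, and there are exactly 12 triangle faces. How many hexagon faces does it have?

Let x be the number of hexagons; then F = 12 + x.
Edge–face incidences: 2E = 3·12 + 6·x = 36 + 6x.
Every vertex has degree 4, so 4V = 2E.
Euler: V − E + F = 2 ⇒ (2E)/4 − E + (12 + x) = 2.
Multiply by 8: 2·(2E) − 4·(2E) + 8·(12 + x) = 16, i.e. 96 + 8x − 2·(36 + 6x) = 16.
Collecting terms: −4x + 24 = 16, so −4x = −8, so x = 2.
Then 2E = 36 + 6·2 = 48, so E = 24, V = 2E/4 = 12, F = 12 + 2 = 14.

2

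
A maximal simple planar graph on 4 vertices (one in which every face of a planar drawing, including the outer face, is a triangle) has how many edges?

6

In a plane triangulation 3F = 2E and V − E + F = 2, so E = 3V − 6 = 3·4 − 6 = 6.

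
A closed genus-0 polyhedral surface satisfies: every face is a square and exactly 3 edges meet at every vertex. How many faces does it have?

Each face has 4 edges and each edge borders two faces, so 2E = 4F.
Each vertex has degree 3, so 3V = 2E and hence V = 4F/3.
Euler: V − E + F = 2 ⇒ (4F/3) − (4F/2) + F = 2.
Multiply by 6: (8 − 12 + 6)F = 12, i.e. 2F = 12.
So F = 6, E = 4·6/2 = 12, V = 4·6/3 = 8.

6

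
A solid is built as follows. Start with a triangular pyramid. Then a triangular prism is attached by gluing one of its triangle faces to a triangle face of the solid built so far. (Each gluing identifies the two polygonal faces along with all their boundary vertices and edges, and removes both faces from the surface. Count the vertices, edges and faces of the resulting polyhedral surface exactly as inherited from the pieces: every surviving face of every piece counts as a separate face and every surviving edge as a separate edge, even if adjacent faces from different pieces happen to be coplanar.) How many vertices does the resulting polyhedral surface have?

7

A triangular pyramid: V=4, E=6, F=4.
Attach a triangular prism (V=6, E=9, F=5) along a 3-gon: merge 3 vertices and 3 edges, delete both glued faces → V=7, E=12, F=7.
Check: V − E + F = 7 − 12 + 7 = 2.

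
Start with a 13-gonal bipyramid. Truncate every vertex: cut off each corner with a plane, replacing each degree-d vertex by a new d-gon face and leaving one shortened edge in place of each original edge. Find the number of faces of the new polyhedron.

The base solid has V = 15, E = 39, F = 26.
Truncation replaces each original edge-end by a new vertex, so V′ = 2E = 78.
Each original edge survives, and each old vertex of degree d contributes d new edges; summing degrees gives Σd = 2E, so E′ = E + 2E = 3E = 117.
Each original face survives and each original vertex becomes one new face: F′ = F + V = 41.

41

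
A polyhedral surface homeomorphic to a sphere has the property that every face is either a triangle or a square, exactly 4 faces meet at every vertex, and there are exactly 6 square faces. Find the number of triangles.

Let x be the number of triangles; then F = 6 + x.
Edge–face incidences: 2E = 4·6 + 3·x = 24 + 3x.
Every vertex has degree 4, so 4V = 2E.
Euler: V − E + F = 2 ⇒ (2E)/4 − E + (6 + x) = 2.
Multiply by 8: 2·(2E) − 4·(2E) + 8·(6 + x) = 16, i.e. 48 + 8x − 2·(24 + 3x) = 16.
Collecting terms: 2x = 16, so x = 8.
Then 2E = 24 + 3·8 = 48, so E = 24, V = 2E/4 = 12, F = 6 + 8 = 14.

8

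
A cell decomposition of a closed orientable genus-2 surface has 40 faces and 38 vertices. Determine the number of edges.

For a closed orientable surface of genus 2, χ = 2 − 2·2 = -2.
E = V + F − (-2) = 38 + 40 − (-2) = 80.

80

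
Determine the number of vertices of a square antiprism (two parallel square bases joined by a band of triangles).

An antiprism on an n-gon has two n-gon caps and 2n triangles: V = 2·4 = 8, E = 4·4 = 16, F = 2·4 + 2 = 10.

8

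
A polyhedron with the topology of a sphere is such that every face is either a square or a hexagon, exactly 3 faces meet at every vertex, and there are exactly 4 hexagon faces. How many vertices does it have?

16

Let x be the number of squares; then F = 4 + x.
Edge–face incidences: 2E = 6·4 + 4·x = 24 + 4x.
Every vertex has degree 3, so 3V = 2E.
Euler: V − E + F = 2 ⇒ (2E)/3 − E + (4 + x) = 2.
Multiply by 6: 2·(2E) − 3·(2E) + 6·(4 + x) = 12, i.e. 24 + 6x − (24 + 4x) = 12.
Collecting terms: 2x = 12, so x = 6.
Then 2E = 24 + 4·6 = 48, so E = 24, V = 2E/3 = 16, F = 4 + 6 = 10.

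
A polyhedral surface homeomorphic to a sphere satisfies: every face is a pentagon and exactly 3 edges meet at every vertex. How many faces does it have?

12

Each face has 5 edges and each edge borders two faces, so 2E = 5F.
Each vertex has degree 3, so 3V = 2E and hence V = 5F/3.
Euler: V − E + F = 2 ⇒ (5F/3) − (5F/2) + F = 2.
Multiply by 6: (10 − 15 + 6)F = 12, i.e. 1F = 12.
So F = 12, E = 5·12/2 = 30, V = 5·12/3 = 20.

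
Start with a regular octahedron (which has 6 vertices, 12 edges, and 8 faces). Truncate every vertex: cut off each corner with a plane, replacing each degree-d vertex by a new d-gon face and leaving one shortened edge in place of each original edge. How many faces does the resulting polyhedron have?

14

Truncation replaces each original edge-end by a new vertex, so V′ = 2E = 24.
Each original edge survives, and each old vertex of degree d contributes d new edges; summing degrees gives Σd = 2E, so E′ = E + 2E = 3E = 36.
Each original face survives and each original vertex becomes one new face: F′ = F + V = 14.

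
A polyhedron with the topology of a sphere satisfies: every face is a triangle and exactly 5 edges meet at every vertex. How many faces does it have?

Each face has 3 edges and each edge borders two faces, so 2E = 3F.
Each vertex has degree 5, so 5V = 2E and hence V = 3F/5.
Euler: V − E + F = 2 ⇒ (3F/5) − (3F/2) + F = 2.
Multiply by 10: (6 − 15 + 10)F = 20, i.e. 1F = 20.
So F = 20, E = 3·20/2 = 30, V = 3·20/5 = 12.

20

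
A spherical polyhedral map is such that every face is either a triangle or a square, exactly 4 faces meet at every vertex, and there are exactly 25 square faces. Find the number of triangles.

Let x be the number of triangles; then F = 25 + x.
Edge–face incidences: 2E = 4·25 + 3·x = 100 + 3x.
Every vertex has degree 4, so 4V = 2E.
Euler: V − E + F = 2 ⇒ (2E)/4 − E + (25 + x) = 2.
Multiply by 8: 2·(2E) − 4·(2E) + 8·(25 + x) = 16, i.e. 200 + 8x − 2·(100 + 3x) = 16.
Collecting terms: 2x = 16, so x = 8.
Then 2E = 100 + 3·8 = 124, so E = 62, V = 2E/4 = 31, F = 25 + 8 = 33.

8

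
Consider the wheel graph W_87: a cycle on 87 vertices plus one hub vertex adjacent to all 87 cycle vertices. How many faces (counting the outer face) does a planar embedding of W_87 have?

W_87 has V = 87 + 1 = 88 vertices and E = 2·87 = 174 edges.
By Euler's formula F = 2 − V + E = 2 − 88 + 174 = 88.

88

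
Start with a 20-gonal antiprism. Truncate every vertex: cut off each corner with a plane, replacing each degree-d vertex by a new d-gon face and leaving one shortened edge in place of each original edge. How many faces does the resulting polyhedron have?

82

The base solid has V = 40, E = 80, F = 42.
Truncation replaces each original edge-end by a new vertex, so V′ = 2E = 160.
Each original edge survives, and each old vertex of degree d contributes d new edges; summing degrees gives Σd = 2E, so E′ = E + 2E = 3E = 240.
Each original face survives and each original vertex becomes one new face: F′ = F + V = 82.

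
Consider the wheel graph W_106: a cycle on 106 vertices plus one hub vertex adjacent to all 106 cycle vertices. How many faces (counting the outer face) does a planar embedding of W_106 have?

107

W_106 has V = 106 + 1 = 107 vertices and E = 2·106 = 212 edges.
By Euler's formula F = 2 − V + E = 2 − 107 + 212 = 107.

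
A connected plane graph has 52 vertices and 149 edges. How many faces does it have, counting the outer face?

99

Euler's formula for a connected plane graph: V − E + F = 2, so F = 2 − 52 + 149 = 99.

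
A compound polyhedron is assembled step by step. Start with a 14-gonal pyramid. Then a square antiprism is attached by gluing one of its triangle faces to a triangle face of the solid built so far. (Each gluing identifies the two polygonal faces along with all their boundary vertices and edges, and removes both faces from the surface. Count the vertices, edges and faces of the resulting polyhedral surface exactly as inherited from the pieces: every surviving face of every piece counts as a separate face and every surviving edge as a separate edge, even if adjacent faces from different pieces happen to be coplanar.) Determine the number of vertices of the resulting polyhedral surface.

A 14-gonal pyramid: V=15, E=28, F=15.
Attach a square antiprism (V=8, E=16, F=10) along a 3-gon: merge 3 vertices and 3 edges, delete both glued faces → V=20, E=41, F=23.
Check: V − E + F = 20 − 41 + 23 = 2.

20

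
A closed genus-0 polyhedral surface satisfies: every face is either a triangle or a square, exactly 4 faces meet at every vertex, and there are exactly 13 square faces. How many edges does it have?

Let x be the number of triangles; then F = 13 + x.
Edge–face incidences: 2E = 4·13 + 3·x = 52 + 3x.
Every vertex has degree 4, so 4V = 2E.
Euler: V − E + F = 2 ⇒ (2E)/4 − E + (13 + x) = 2.
Multiply by 8: 2·(2E) − 4·(2E) + 8·(13 + x) = 16, i.e. 104 + 8x − 2·(52 + 3x) = 16.
Collecting terms: 2x = 16, so x = 8.
Then 2E = 52 + 3·8 = 76, so E = 38, V = 2E/4 = 19, F = 13 + 8 = 21.

38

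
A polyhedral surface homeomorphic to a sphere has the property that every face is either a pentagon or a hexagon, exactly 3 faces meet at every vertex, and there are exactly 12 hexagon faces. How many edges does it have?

66

Let x be the number of pentagons; then F = 12 + x.
Edge–face incidences: 2E = 6·12 + 5·x = 72 + 5x.
Every vertex has degree 3, so 3V = 2E.
Euler: V − E + F = 2 ⇒ (2E)/3 − E + (12 + x) = 2.
Multiply by 6: 2·(2E) − 3·(2E) + 6·(12 + x) = 12, i.e. 72 + 6x − (72 + 5x) = 12.
Collecting terms: x = 12.
Then 2E = 72 + 5·12 = 132, so E = 66, V = 2E/3 = 44, F = 12 + 12 = 24.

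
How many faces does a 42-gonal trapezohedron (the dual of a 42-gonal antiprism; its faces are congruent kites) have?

84

The n-trapezohedron (dual of the n-antiprism) has V = 2·42 + 2 = 86, E = 4·42 = 168, F = 2·42 = 84.
Check: V − E + F = 86 − 168 + 84 = 2.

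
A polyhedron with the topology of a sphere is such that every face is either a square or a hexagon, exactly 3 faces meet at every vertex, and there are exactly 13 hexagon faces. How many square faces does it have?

Let x be the number of squares; then F = 13 + x.
Edge–face incidences: 2E = 6·13 + 4·x = 78 + 4x.
Every vertex has degree 3, so 3V = 2E.
Euler: V − E + F = 2 ⇒ (2E)/3 − E + (13 + x) = 2.
Multiply by 6: 2·(2E) − 3·(2E) + 6·(13 + x) = 12, i.e. 78 + 6x − (78 + 4x) = 12.
Collecting terms: 2x = 12, so x = 6.
Then 2E = 78 + 4·6 = 102, so E = 51, V = 2E/3 = 34, F = 13 + 6 = 19.

6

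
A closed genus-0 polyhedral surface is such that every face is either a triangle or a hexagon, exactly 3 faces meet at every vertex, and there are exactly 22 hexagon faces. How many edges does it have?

72

Let x be the number of triangles; then F = 22 + x.
Edge–face incidences: 2E = 6·22 + 3·x = 132 + 3x.
Every vertex has degree 3, so 3V = 2E.
Euler: V − E + F = 2 ⇒ (2E)/3 − E + (22 + x) = 2.
Multiply by 6: 2·(2E) − 3·(2E) + 6·(22 + x) = 12, i.e. 132 + 6x − (132 + 3x) = 12.
Collecting terms: 3x = 12, so x = 4.
Then 2E = 132 + 3·4 = 144, so E = 72, V = 2E/3 = 48, F = 22 + 4 = 26.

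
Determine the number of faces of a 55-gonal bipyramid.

A bipyramid over an n-gon has 2n triangular faces and n + 2 vertices: V = 55 + 2 = 57, E = 3·55 = 165, F = 2·55 = 110.

110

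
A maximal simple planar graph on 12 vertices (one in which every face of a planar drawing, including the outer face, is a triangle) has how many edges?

In a plane triangulation 3F = 2E and V − E + F = 2, so E = 3V − 6 = 3·12 − 6 = 30.

30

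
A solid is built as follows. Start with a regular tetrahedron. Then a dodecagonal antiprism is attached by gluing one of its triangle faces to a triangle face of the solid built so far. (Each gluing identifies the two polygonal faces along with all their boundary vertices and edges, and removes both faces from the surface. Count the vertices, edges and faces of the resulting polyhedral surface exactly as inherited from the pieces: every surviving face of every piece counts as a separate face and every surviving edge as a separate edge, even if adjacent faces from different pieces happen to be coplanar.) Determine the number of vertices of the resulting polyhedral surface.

25

A regular tetrahedron: V=4, E=6, F=4.
Attach a dodecagonal antiprism (V=24, E=48, F=26) along a 3-gon: merge 3 vertices and 3 edges, delete both glued faces → V=25, E=51, F=28.
Check: V − E + F = 25 − 51 + 28 = 2.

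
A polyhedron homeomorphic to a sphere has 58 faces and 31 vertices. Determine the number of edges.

87

Here V − E + F = 2.
E = V + F − (2) = 31 + 58 − (2) = 87.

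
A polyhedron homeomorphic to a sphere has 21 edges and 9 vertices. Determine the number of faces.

14

Here V − E + F = 2.
F = 2 − V + E = 2 − 9 + 21 = 14.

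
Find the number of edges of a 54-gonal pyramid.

A pyramid on an n-gon base has one n-gon and n triangles: V = 54 + 1 = 55, E = 2·54 = 108, F = 54 + 1 = 55.
Check: V − E + F = 55 − 108 + 55 = 2.

108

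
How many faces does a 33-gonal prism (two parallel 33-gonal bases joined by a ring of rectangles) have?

35

A prism on an n-gon has two n-gon bases and n rectangular sides: V = 2·33 = 66, E = 3·33 = 99, F = 33 + 2 = 35.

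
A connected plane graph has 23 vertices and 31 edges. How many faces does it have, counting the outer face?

Euler's formula for a connected plane graph: V − E + F = 2, so F = 2 − 23 + 31 = 10.

10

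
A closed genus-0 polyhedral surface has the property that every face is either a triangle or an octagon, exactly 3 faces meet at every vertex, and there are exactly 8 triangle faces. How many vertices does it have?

Let x be the number of octagons; then F = 8 + x.
Edge–face incidences: 2E = 3·8 + 8·x = 24 + 8x.
Every vertex has degree 3, so 3V = 2E.
Euler: V − E + F = 2 ⇒ (2E)/3 − E + (8 + x) = 2.
Multiply by 6: 2·(2E) − 3·(2E) + 6·(8 + x) = 12, i.e. 48 + 6x − (24 + 8x) = 12.
Collecting terms: −2x + 24 = 12, so −2x = −12, so x = 6.
Then 2E = 24 + 8·6 = 72, so E = 36, V = 2E/3 = 24, F = 8 + 6 = 14.

24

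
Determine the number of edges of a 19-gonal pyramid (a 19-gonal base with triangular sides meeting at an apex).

38

A pyramid on an n-gon base has one n-gon and n triangles: V = 19 + 1 = 20, E = 2·19 = 38, F = 19 + 1 = 20.
Check: V − E + F = 20 − 38 + 20 = 2.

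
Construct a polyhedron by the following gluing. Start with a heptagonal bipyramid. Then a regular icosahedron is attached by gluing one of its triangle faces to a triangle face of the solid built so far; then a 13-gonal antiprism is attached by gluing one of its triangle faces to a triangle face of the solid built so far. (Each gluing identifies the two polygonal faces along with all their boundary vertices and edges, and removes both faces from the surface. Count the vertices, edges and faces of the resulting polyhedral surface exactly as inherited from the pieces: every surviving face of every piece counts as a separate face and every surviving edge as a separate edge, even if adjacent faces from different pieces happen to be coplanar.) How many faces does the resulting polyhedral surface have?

58

A heptagonal bipyramid: V=9, E=21, F=14.
Attach a regular icosahedron (V=12, E=30, F=20) along a 3-gon: merge 3 vertices and 3 edges, delete both glued faces → V=18, E=48, F=32.
Attach a 13-gonal antiprism (V=26, E=52, F=28) along a 3-gon: merge 3 vertices and 3 edges, delete both glued faces → V=41, E=97, F=58.
Check: V − E + F = 41 − 97 + 58 = 2.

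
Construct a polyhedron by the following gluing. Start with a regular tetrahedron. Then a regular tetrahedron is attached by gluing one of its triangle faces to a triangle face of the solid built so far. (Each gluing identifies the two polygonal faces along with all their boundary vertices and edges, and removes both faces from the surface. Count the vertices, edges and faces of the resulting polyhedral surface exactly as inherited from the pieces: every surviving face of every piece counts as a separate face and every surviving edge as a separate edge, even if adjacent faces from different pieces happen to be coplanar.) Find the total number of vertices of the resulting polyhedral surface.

A regular tetrahedron: V=4, E=6, F=4.
Attach a regular tetrahedron (V=4, E=6, F=4) along a 3-gon: merge 3 vertices and 3 edges, delete both glued faces → V=5, E=9, F=6.
Check: V − E + F = 5 − 9 + 6 = 2.

5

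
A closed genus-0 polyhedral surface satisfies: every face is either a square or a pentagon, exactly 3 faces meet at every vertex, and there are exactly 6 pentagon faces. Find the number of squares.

Let x be the number of squares; then F = 6 + x.
Edge–face incidences: 2E = 5·6 + 4·x = 30 + 4x.
Every vertex has degree 3, so 3V = 2E.
Euler: V − E + F = 2 ⇒ (2E)/3 − E + (6 + x) = 2.
Multiply by 6: 2·(2E) − 3·(2E) + 6·(6 + x) = 12, i.e. 36 + 6x − (30 + 4x) = 12.
Collecting terms: 2x + 6 = 12, so 2x = 6, so x = 3.
Then 2E = 30 + 4·3 = 42, so E = 21, V = 2E/3 = 14, F = 6 + 3 = 9.

3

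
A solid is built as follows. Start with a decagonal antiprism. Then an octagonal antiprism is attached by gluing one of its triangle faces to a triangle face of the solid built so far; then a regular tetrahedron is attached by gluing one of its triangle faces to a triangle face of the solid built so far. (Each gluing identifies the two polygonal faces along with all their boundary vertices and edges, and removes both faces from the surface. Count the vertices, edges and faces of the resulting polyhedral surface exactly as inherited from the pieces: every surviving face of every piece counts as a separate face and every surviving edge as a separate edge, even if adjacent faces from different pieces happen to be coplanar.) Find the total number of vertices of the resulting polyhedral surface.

A decagonal antiprism: V=20, E=40, F=22.
Attach an octagonal antiprism (V=16, E=32, F=18) along a 3-gon: merge 3 vertices and 3 edges, delete both glued faces → V=33, E=69, F=38.
Attach a regular tetrahedron (V=4, E=6, F=4) along a 3-gon: merge 3 vertices and 3 edges, delete both glued faces → V=34, E=72, F=40.
Check: V − E + F = 34 − 72 + 40 = 2.

34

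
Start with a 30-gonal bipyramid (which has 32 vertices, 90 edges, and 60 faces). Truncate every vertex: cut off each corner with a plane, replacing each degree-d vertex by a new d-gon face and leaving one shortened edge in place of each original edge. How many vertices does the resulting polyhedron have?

180

Truncation replaces each original edge-end by a new vertex, so V′ = 2E = 180.
Each original edge survives, and each old vertex of degree d contributes d new edges; summing degrees gives Σd = 2E, so E′ = E + 2E = 3E = 270.
Each original face survives and each original vertex becomes one new face: F′ = F + V = 92.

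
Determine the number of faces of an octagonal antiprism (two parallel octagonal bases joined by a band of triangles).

18

An antiprism on an n-gon has two n-gon caps and 2n triangles: V = 2·8 = 16, E = 4·8 = 32, F = 2·8 + 2 = 18.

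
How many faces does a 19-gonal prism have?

21

A prism on an n-gon has two n-gon bases and n rectangular sides: V = 2·19 = 38, E = 3·19 = 57, F = 19 + 2 = 21.
Check: V − E + F = 38 − 57 + 21 = 2.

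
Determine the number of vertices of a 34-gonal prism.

68

A prism on an n-gon has two n-gon bases and n rectangular sides: V = 2·34 = 68, E = 3·34 = 102, F = 34 + 2 = 36.
Check: V − E + F = 68 − 102 + 36 = 2.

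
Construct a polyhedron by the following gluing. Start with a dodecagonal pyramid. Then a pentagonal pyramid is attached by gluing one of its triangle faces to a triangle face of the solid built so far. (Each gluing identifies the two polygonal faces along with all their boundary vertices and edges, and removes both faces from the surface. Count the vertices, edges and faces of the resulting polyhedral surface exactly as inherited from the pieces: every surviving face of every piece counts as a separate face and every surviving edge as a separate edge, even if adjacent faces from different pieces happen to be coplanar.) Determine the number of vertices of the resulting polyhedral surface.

16

A dodecagonal pyramid: V=13, E=24, F=13.
Attach a pentagonal pyramid (V=6, E=10, F=6) along a 3-gon: merge 3 vertices and 3 edges, delete both glued faces → V=16, E=31, F=17.
Check: V − E + F = 16 − 31 + 17 = 2.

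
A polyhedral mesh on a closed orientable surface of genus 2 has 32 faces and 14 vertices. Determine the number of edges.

For a closed orientable surface of genus 2, χ = 2 − 2·2 = -2.
E = V + F − (-2) = 14 + 32 − (-2) = 48.

48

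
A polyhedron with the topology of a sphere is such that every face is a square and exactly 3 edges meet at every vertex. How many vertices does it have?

8

Each face has 4 edges and each edge borders two faces, so 2E = 4F.
Each vertex has degree 3, so 3V = 2E and hence V = 4F/3.
Euler: V − E + F = 2 ⇒ (4F/3) − (4F/2) + F = 2.
Multiply by 6: (8 − 12 + 6)F = 12, i.e. 2F = 12.
So F = 6, E = 4·6/2 = 12, V = 4·6/3 = 8.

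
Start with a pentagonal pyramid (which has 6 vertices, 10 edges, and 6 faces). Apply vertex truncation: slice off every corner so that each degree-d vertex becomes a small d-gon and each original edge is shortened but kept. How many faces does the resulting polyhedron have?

12

Truncation replaces each original edge-end by a new vertex, so V′ = 2E = 20.
Each original edge survives, and each old vertex of degree d contributes d new edges; summing degrees gives Σd = 2E, so E′ = E + 2E = 3E = 30.
Each original face survives and each original vertex becomes one new face: F′ = F + V = 12.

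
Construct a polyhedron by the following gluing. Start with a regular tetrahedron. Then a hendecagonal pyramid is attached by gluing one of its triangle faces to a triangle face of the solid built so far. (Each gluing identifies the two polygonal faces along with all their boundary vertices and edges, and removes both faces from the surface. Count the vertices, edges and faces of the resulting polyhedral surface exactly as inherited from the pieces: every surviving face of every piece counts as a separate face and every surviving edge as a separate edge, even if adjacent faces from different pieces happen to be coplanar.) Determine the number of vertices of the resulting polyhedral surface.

13

A regular tetrahedron: V=4, E=6, F=4.
Attach a hendecagonal pyramid (V=12, E=22, F=12) along a 3-gon: merge 3 vertices and 3 edges, delete both glued faces → V=13, E=25, F=14.
Check: V − E + F = 13 − 25 + 14 = 2.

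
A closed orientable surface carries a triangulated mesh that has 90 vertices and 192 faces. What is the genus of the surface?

4

Every face is a triangle, so 2E = 3·192 = 576, giving E = 288.
χ = V − E + F = 90 − 288 + 192 = -6.
For a closed orientable surface χ = 2 − 2g, so g = (2 − (-6))/2 = 4.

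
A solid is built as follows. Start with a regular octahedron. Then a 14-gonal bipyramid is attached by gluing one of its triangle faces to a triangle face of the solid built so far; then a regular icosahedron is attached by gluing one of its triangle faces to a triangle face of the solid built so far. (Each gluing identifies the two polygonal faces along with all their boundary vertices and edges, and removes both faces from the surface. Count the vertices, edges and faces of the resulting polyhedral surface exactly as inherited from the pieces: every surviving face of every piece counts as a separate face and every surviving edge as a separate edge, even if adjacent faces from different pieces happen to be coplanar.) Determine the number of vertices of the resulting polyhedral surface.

A regular octahedron: V=6, E=12, F=8.
Attach a 14-gonal bipyramid (V=16, E=42, F=28) along a 3-gon: merge 3 vertices and 3 edges, delete both glued faces → V=19, E=51, F=34.
Attach a regular icosahedron (V=12, E=30, F=20) along a 3-gon: merge 3 vertices and 3 edges, delete both glued faces → V=28, E=78, F=52.
Check: V − E + F = 28 − 78 + 52 = 2.

28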